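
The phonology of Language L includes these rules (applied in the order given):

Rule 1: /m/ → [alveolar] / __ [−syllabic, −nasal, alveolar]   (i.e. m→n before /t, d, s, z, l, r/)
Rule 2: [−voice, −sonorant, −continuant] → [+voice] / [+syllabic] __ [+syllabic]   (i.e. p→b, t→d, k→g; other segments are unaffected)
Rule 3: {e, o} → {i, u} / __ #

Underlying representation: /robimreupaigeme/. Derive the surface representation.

Rule 1 (nasal place assimilation): /m/ precedes the alveolar consonant /r/, so it assimilates in place to [n]. /robimreupaigeme/ → robinreupaigeme.
Rule 2 (intervocalic voicing): /p/ is a voiceless stop between vowels /u/ and /a/, so it voices to [b]. /robinreupaigeme/ → robinreubaigeme.
Rule 3 (final vowel raising): /e/ is a mid vowel in word-final position, so it raises to [i]. /robinreubaigeme/ → robinreubaigemi.

robinreubaigemi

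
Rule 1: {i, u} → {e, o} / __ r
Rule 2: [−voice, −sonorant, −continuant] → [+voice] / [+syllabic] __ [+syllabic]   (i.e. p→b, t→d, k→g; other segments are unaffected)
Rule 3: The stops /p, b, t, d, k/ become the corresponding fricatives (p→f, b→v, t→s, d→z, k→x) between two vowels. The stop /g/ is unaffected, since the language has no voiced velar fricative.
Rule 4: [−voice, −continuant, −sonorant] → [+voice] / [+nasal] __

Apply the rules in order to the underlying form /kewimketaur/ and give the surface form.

kewimgezaor

Rule 1 (pre-rhotic lowering): /u/ is a high vowel immediately before /r/, so it lowers to [o]. /kewimketaur/ → kewimketaor.
Rule 2 (intervocalic voicing): /t/ is a voiceless stop between vowels /e/ and /a/, so it voices to [d]. /kewimketaor/ → kewimkedaor.
Rule 3 (intervocalic spirantization): /d/ is a stop between vowels /e/ and /a/, so it spirantizes to the fricative [z]. /kewimkedaor/ → kewimkezaor.
Rule 4 (post-nasal voicing): /k/ is a voiceless stop immediately after the nasal /m/, so it voices to [g]. /kewimkezaor/ → kewimgezaor.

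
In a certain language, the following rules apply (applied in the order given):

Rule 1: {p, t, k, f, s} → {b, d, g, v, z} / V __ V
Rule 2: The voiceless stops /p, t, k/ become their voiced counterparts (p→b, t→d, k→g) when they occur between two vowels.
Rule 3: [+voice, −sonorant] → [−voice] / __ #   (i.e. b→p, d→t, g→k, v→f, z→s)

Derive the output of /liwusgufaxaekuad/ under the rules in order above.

Rule 1 (intervocalic voicing): /f/ is a voiceless obstruent between vowels /u/ and /a/, so it voices to [v]. /k/ is a voiceless obstruent between vowels /e/ and /u/, so it voices to [g]. /liwusgufaxaekuad/ → liwusguvaxaeguad.
Rule 2 (intervocalic voicing): no segment meets the environment; /liwusguvaxaeguad/ is unchanged.
Rule 3 (final devoicing): /d/ is a voiced obstruent in word-final position, so it devoices to [t]. /liwusguvaxaeguad/ → liwusguvaxaeguat.

liwusguvaxaeguat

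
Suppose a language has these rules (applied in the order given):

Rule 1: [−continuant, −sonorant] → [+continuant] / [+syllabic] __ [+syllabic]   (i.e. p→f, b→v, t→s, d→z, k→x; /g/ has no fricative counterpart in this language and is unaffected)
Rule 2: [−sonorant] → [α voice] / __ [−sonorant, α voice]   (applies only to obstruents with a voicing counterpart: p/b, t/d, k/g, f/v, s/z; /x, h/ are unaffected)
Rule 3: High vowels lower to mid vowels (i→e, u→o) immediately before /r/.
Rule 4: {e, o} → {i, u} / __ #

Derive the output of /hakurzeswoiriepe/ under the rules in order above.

haxorzeswoeriefi

Rule 1 (intervocalic spirantization): /k/ is a stop between vowels /a/ and /u/, so it spirantizes to the fricative [x]. /p/ is a stop between vowels /e/ and /e/, so it spirantizes to the fricative [f]. /hakurzeswoiriepe/ → haxurzeswoiriefe.
Rule 2 (regressive voicing assimilation): no segment meets the environment; /haxurzeswoiriefe/ is unchanged.
Rule 3 (pre-rhotic lowering): /u/ is a high vowel immediately before /r/, so it lowers to [o]. /i/ is a high vowel immediately before /r/, so it lowers to [e]. /haxurzeswoiriefe/ → haxorzeswoeriefe.
Rule 4 (final vowel raising): /e/ is a mid vowel in word-final position, so it raises to [i]. /haxorzeswoeriefe/ → haxorzeswoeriefi.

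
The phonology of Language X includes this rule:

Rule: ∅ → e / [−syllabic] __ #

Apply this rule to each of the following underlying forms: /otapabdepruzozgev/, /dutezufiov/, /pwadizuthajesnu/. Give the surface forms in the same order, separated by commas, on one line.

/otapabdepruzozgev/: the form ends in the consonant /v/, so [e] is inserted word-finally. → [otapabdepruzozgeve].
/dutezufiov/: the form ends in the consonant /v/, so [e] is inserted word-finally. → [dutezufiove].
/pwadizuthajesnu/: the rule's environment is not met; surfaces unchanged as [pwadizuthajesnu].

otapabdepruzozgeve, dutezufiove, pwadizuthajesnu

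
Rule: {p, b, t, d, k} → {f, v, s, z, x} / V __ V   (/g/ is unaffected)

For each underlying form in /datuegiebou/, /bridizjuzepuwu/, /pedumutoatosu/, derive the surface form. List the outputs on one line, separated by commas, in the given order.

dasuegievou, brizizjuzefuwu, pezumusoasosu

/datuegiebou/: /t/ is a stop between vowels /a/ and /u/, so it spirantizes to the fricative [s]. /b/ is a stop between vowels /e/ and /o/, so it spirantizes to the fricative [v]. → [dasuegievou].
/bridizjuzepuwu/: /d/ is a stop between vowels /i/ and /i/, so it spirantizes to the fricative [z]. /p/ is a stop between vowels /e/ and /u/, so it spirantizes to the fricative [f]. → [brizizjuzefuwu].
/pedumutoatosu/: /d/ is a stop between vowels /e/ and /u/, so it spirantizes to the fricative [z]. /t/ is a stop between vowels /u/ and /o/, so it spirantizes to the fricative [s]. /t/ is a stop between vowels /a/ and /o/, so it spirantizes to the fricative [s]. → [pezumusoasosu].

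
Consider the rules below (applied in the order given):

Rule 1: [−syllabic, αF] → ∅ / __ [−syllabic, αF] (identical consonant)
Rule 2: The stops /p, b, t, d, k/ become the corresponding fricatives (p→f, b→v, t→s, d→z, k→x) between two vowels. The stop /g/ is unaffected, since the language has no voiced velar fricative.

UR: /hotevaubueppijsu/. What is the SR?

Rule 1 (degemination): /pp/ is a geminate; the first /p/ deletes. /hotevaubueppijsu/ → hotevaubuepijsu.
Rule 2 (intervocalic spirantization): /t/ is a stop between vowels /o/ and /e/, so it spirantizes to the fricative [s]. /b/ is a stop between vowels /u/ and /u/, so it spirantizes to the fricative [v]. /p/ is a stop between vowels /e/ and /i/, so it spirantizes to the fricative [f]. /hotevaubuepijsu/ → hosevauvuefijsu.

hosevauvuefijsu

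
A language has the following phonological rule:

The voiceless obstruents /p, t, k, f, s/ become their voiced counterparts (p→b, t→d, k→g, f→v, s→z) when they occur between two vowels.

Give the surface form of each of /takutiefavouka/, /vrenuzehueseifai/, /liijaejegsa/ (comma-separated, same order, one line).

tagudievavouga, vrenuzehuezeivai, liijaejegsa

/takutiefavouka/: /k/ is a voiceless obstruent between vowels /a/ and /u/, so it voices to [g]. /t/ is a voiceless obstruent between vowels /u/ and /i/, so it voices to [d]. /f/ is a voiceless obstruent between vowels /e/ and /a/, so it voices to [v]. /k/ is a voiceless obstruent between vowels /u/ and /a/, so it voices to [g]. → [tagudievavouga].
/vrenuzehueseifai/: /s/ is a voiceless obstruent between vowels /e/ and /e/, so it voices to [z]. /f/ is a voiceless obstruent between vowels /i/ and /a/, so it voices to [v]. → [vrenuzehuezeivai].
/liijaejegsa/: the rule's environment is not met; surfaces unchanged as [liijaejegsa].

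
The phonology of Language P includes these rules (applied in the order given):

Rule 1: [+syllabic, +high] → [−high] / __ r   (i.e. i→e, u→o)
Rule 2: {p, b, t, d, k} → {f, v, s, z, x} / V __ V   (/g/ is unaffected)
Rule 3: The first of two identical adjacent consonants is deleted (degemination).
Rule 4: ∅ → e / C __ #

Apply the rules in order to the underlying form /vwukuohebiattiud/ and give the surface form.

vwuxuoheviatiude

Rule 1 (pre-rhotic lowering): no segment meets the environment; /vwukuohebiattiud/ is unchanged.
Rule 2 (intervocalic spirantization): /k/ is a stop between vowels /u/ and /u/, so it spirantizes to the fricative [x]. /b/ is a stop between vowels /e/ and /i/, so it spirantizes to the fricative [v]. /vwukuohebiattiud/ → vwuxuoheviattiud.
Rule 3 (degemination): /tt/ is a geminate; the first /t/ deletes. /vwuxuoheviattiud/ → vwuxuoheviatiud.
Rule 4 (final e-epenthesis): the form ends in the consonant /d/, so [e] is inserted word-finally. /vwuxuoheviatiud/ → vwuxuoheviatiude.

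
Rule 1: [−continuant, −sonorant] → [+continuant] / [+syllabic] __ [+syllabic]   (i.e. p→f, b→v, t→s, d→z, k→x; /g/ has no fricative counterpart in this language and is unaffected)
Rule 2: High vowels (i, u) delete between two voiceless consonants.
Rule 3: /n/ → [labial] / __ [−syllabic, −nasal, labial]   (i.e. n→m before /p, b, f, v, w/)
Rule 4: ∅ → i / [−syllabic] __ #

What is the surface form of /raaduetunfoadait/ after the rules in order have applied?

Rule 1 (intervocalic spirantization): /d/ is a stop between vowels /a/ and /u/, so it spirantizes to the fricative [z]. /t/ is a stop between vowels /e/ and /u/, so it spirantizes to the fricative [s]. /d/ is a stop between vowels /a/ and /a/, so it spirantizes to the fricative [z]. /raaduetunfoadait/ → raazuesunfoazait.
Rule 2 (high vowel syncope): no segment meets the environment; /raazuesunfoazait/ is unchanged.
Rule 3 (nasal place assimilation): /n/ precedes the labial consonant /f/, so it assimilates in place to [m]. /raazuesunfoazait/ → raazuesumfoazait.
Rule 4 (final i-epenthesis): the form ends in the consonant /t/, so [i] is inserted word-finally. /raazuesumfoazait/ → raazuesumfoazaiti.

raazuesumfoazaiti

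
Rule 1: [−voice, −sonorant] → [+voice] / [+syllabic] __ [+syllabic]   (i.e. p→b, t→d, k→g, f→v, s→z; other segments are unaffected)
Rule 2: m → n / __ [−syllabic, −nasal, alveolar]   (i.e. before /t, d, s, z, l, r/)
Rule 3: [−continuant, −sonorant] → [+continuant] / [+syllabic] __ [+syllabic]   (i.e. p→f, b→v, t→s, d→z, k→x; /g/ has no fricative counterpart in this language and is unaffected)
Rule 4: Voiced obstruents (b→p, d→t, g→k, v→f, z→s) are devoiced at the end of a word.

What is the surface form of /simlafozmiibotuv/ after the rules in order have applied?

Rule 1 (intervocalic voicing): /f/ is a voiceless obstruent between vowels /a/ and /o/, so it voices to [v]. /t/ is a voiceless obstruent between vowels /o/ and /u/, so it voices to [d]. /simlafozmiibotuv/ → simlavozmiiboduv.
Rule 2 (nasal place assimilation): /m/ precedes the alveolar consonant /l/, so it assimilates in place to [n]. /simlavozmiiboduv/ → sinlavozmiiboduv.
Rule 3 (intervocalic spirantization): /b/ is a stop between vowels /i/ and /o/, so it spirantizes to the fricative [v]. /d/ is a stop between vowels /o/ and /u/, so it spirantizes to the fricative [z]. /sinlavozmiiboduv/ → sinlavozmiivozuv.
Rule 4 (final devoicing): /v/ is a voiced obstruent in word-final position, so it devoices to [f]. /sinlavozmiivozuv/ → sinlavozmiivozuf.

sinlavozmiivozuf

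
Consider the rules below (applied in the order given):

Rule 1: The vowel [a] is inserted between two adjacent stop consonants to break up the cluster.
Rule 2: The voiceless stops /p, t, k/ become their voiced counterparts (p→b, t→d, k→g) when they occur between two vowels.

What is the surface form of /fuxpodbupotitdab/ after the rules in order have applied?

fuxpodabubodidadab

Rule 1 (stop-cluster a-epenthesis): /d/ and /b/ form a stop–stop cluster, so [a] is inserted between them. /t/ and /d/ form a stop–stop cluster, so [a] is inserted between them. /fuxpodbupotitdab/ → fuxpodabupotitadab.
Rule 2 (intervocalic voicing): /p/ is a voiceless stop between vowels /u/ and /o/, so it voices to [b]. /t/ is a voiceless stop between vowels /o/ and /i/, so it voices to [d]. /t/ is a voiceless stop between vowels /i/ and /a/, so it voices to [d]. /fuxpodabupotitadab/ → fuxpodabubodidadab.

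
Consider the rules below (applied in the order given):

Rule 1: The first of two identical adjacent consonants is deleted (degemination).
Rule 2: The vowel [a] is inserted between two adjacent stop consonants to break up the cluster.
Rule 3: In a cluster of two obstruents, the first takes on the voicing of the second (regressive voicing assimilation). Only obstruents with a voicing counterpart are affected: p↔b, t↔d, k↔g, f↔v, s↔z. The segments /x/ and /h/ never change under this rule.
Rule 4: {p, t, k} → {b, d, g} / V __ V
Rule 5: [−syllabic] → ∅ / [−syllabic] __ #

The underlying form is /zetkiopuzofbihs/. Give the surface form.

zedagiobuzovbih

Rule 1 (degemination): no segment meets the environment; /zetkiopuzofbihs/ is unchanged.
Rule 2 (stop-cluster a-epenthesis): /t/ and /k/ form a stop–stop cluster, so [a] is inserted between them. /zetkiopuzofbihs/ → zetakiopuzofbihs.
Rule 3 (regressive voicing assimilation): /f/ precedes the voiced obstruent /b/, so it voices to [v] by assimilation. /zetakiopuzofbihs/ → zetakiopuzovbihs.
Rule 4 (intervocalic voicing): /t/ is a voiceless stop between vowels /e/ and /a/, so it voices to [d]. /k/ is a voiceless stop between vowels /a/ and /i/, so it voices to [g]. /p/ is a voiceless stop between vowels /o/ and /u/, so it voices to [b]. /zetakiopuzovbihs/ → zedagiobuzovbihs.
Rule 5 (final cluster simplification): /s/ is the second consonant of a word-final cluster /hs/, so it deletes. /zedagiobuzovbihs/ → zedagiobuzovbih.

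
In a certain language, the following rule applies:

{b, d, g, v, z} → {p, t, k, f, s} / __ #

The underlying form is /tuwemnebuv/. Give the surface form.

/v/ is a voiced obstruent in word-final position, so it devoices to [f].
Surface form: [tuwemnebuf].

tuwemnebuf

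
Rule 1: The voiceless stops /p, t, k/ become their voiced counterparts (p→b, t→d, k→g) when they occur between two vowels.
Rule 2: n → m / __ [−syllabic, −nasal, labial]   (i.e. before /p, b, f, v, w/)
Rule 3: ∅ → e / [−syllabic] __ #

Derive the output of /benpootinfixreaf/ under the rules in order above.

Rule 1 (intervocalic voicing): /t/ is a voiceless stop between vowels /o/ and /i/, so it voices to [d]. /benpootinfixreaf/ → benpoodinfixreaf.
Rule 2 (nasal place assimilation): /n/ precedes the labial consonant /p/, so it assimilates in place to [m]. /n/ precedes the labial consonant /f/, so it assimilates in place to [m]. /benpoodinfixreaf/ → bempoodimfixreaf.
Rule 3 (final e-epenthesis): the form ends in the consonant /f/, so [e] is inserted word-finally. /bempoodimfixreaf/ → bempoodimfixreafe.

bempoodimfixreafe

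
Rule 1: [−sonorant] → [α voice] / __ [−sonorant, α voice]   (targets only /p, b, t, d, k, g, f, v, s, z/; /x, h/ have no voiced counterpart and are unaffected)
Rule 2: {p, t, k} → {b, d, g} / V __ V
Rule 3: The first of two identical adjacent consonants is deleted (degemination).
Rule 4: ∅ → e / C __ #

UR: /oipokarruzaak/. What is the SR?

Rule 1 (regressive voicing assimilation): no segment meets the environment; /oipokarruzaak/ is unchanged.
Rule 2 (intervocalic voicing): /p/ is a voiceless stop between vowels /i/ and /o/, so it voices to [b]. /k/ is a voiceless stop between vowels /o/ and /a/, so it voices to [g]. /oipokarruzaak/ → oibogarruzaak.
Rule 3 (degemination): /rr/ is a geminate; the first /r/ deletes. /oibogarruzaak/ → oibogaruzaak.
Rule 4 (final e-epenthesis): the form ends in the consonant /k/, so [e] is inserted word-finally. /oibogaruzaak/ → oibogaruzaake.

oibogaruzaake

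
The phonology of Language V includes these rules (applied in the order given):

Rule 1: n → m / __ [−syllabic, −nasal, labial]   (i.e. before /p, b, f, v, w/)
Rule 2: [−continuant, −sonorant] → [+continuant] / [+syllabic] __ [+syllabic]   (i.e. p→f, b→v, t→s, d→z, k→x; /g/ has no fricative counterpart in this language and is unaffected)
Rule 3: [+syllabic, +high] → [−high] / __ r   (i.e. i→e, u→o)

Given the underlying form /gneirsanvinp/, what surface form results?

gneersamvimp

Rule 1 (nasal place assimilation): /n/ precedes the labial consonant /v/, so it assimilates in place to [m]. /n/ precedes the labial consonant /p/, so it assimilates in place to [m]. /gneirsanvinp/ → gneirsamvimp.
Rule 2 (intervocalic spirantization): no segment meets the environment; /gneirsamvimp/ is unchanged.
Rule 3 (pre-rhotic lowering): /i/ is a high vowel immediately before /r/, so it lowers to [e]. /gneirsamvimp/ → gneersamvimp.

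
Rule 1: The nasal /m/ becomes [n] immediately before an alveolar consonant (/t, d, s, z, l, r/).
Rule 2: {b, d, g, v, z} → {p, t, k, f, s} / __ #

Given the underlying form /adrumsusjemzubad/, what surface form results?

adrunsusjenzubat

Rule 1 (nasal place assimilation): /m/ precedes the alveolar consonant /s/, so it assimilates in place to [n]. /m/ precedes the alveolar consonant /z/, so it assimilates in place to [n]. /adrumsusjemzubad/ → adrunsusjenzubad.
Rule 2 (final devoicing): /d/ is a voiced obstruent in word-final position, so it devoices to [t]. /adrunsusjenzubad/ → adrunsusjenzubat.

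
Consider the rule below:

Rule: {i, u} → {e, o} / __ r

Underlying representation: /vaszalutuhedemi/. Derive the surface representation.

vaszalutuhedemi

No segment of /vaszalutuhedemi/ meets the structural description of the rule, so the form surfaces unchanged.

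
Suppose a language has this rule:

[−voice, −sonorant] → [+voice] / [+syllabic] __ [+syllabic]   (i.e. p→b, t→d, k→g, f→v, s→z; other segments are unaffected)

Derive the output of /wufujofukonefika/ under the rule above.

/f/ is a voiceless obstruent between vowels /u/ and /u/, so it voices to [v].
/f/ is a voiceless obstruent between vowels /o/ and /u/, so it voices to [v].
/k/ is a voiceless obstruent between vowels /u/ and /o/, so it voices to [g].
/f/ is a voiceless obstruent between vowels /e/ and /i/, so it voices to [v].
/k/ is a voiceless obstruent between vowels /i/ and /a/, so it voices to [g].
Surface form: [wuvujovugoneviga].

wuvujovugoneviga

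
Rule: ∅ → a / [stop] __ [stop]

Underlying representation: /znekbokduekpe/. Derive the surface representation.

/k/ and /b/ form a stop–stop cluster, so [a] is inserted between them.
/k/ and /d/ form a stop–stop cluster, so [a] is inserted between them.
/k/ and /p/ form a stop–stop cluster, so [a] is inserted between them.
Surface form: [znekabokaduekape].

znekabokaduekape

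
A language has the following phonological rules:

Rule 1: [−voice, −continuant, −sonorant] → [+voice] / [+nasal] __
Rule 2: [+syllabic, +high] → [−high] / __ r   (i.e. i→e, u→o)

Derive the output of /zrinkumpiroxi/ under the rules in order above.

zringumberoxi

Rule 1 (post-nasal voicing): /k/ is a voiceless stop immediately after the nasal /n/, so it voices to [g]. /p/ is a voiceless stop immediately after the nasal /m/, so it voices to [b]. /zrinkumpiroxi/ → zringumbiroxi.
Rule 2 (pre-rhotic lowering): /i/ is a high vowel immediately before /r/, so it lowers to [e]. /zringumbiroxi/ → zringumberoxi.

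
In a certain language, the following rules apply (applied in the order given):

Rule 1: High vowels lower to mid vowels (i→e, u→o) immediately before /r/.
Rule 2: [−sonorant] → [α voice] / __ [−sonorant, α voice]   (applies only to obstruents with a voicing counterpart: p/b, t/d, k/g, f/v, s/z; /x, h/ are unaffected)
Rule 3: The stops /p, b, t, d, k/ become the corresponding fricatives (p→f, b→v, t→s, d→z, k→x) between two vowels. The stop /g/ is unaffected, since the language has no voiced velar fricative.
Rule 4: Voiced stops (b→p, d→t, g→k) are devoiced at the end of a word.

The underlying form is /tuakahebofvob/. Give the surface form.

tuaxahevovvop

Rule 1 (pre-rhotic lowering): no segment meets the environment; /tuakahebofvob/ is unchanged.
Rule 2 (regressive voicing assimilation): /f/ precedes the voiced obstruent /v/, so it voices to [v] by assimilation. /tuakahebofvob/ → tuakahebovvob.
Rule 3 (intervocalic spirantization): /k/ is a stop between vowels /a/ and /a/, so it spirantizes to the fricative [x]. /b/ is a stop between vowels /e/ and /o/, so it spirantizes to the fricative [v]. /tuakahebovvob/ → tuaxahevovvob.
Rule 4 (final devoicing): /b/ is a voiced stop in word-final position, so it devoices to [p]. /tuaxahevovvob/ → tuaxahevovvop.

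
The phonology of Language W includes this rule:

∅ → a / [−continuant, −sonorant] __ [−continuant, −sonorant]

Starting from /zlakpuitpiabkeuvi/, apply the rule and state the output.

zlakapuitapiabakeuvi

/k/ and /p/ form a stop–stop cluster, so [a] is inserted between them.
/t/ and /p/ form a stop–stop cluster, so [a] is inserted between them.
/b/ and /k/ form a stop–stop cluster, so [a] is inserted between them.
Surface form: [zlakapuitapiabakeuvi].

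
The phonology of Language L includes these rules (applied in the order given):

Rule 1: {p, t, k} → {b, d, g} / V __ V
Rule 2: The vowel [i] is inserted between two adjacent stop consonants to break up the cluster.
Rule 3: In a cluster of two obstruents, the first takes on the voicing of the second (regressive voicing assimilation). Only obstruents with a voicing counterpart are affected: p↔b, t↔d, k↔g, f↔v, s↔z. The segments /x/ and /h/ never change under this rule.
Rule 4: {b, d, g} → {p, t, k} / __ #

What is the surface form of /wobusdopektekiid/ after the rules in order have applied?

wobuzdobekitegiit

Rule 1 (intervocalic voicing): /p/ is a voiceless stop between vowels /o/ and /e/, so it voices to [b]. /k/ is a voiceless stop between vowels /e/ and /i/, so it voices to [g]. /wobusdopektekiid/ → wobusdobektegiid.
Rule 2 (stop-cluster i-epenthesis): /k/ and /t/ form a stop–stop cluster, so [i] is inserted between them. /wobusdobektegiid/ → wobusdobekitegiid.
Rule 3 (regressive voicing assimilation): /s/ precedes the voiced obstruent /d/, so it voices to [z] by assimilation. /wobusdobekitegiid/ → wobuzdobekitegiid.
Rule 4 (final devoicing): /d/ is a voiced stop in word-final position, so it devoices to [t]. /wobuzdobekitegiid/ → wobuzdobekitegiit.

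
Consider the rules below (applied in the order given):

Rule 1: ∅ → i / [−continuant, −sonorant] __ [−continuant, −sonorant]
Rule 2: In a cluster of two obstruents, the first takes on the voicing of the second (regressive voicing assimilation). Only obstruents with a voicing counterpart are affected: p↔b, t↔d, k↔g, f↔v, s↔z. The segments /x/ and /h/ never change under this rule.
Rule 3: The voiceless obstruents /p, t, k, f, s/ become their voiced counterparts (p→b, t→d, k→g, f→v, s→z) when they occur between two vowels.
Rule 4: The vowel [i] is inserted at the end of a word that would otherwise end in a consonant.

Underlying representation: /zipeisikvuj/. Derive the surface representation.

Rule 1 (stop-cluster i-epenthesis): no segment meets the environment; /zipeisikvuj/ is unchanged.
Rule 2 (regressive voicing assimilation): /k/ precedes the voiced obstruent /v/, so it voices to [g] by assimilation. /zipeisikvuj/ → zipeisigvuj.
Rule 3 (intervocalic voicing): /p/ is a voiceless obstruent between vowels /i/ and /e/, so it voices to [b]. /s/ is a voiceless obstruent between vowels /i/ and /i/, so it voices to [z]. /zipeisigvuj/ → zibeizigvuj.
Rule 4 (final i-epenthesis): the form ends in the consonant /j/, so [i] is inserted word-finally. /zibeizigvuj/ → zibeizigvuji.

zibeizigvuji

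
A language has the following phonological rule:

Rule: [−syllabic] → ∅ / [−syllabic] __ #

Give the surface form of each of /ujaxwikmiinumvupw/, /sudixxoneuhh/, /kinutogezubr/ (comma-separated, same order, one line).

ujaxwikmiinumvup, sudixxoneuh, kinutogezub

/ujaxwikmiinumvupw/: /w/ is the second consonant of a word-final cluster /pw/, so it deletes. → [ujaxwikmiinumvup].
/sudixxoneuhh/: /h/ is the second consonant of a word-final cluster /hh/, so it deletes. → [sudixxoneuh].
/kinutogezubr/: /r/ is the second consonant of a word-final cluster /br/, so it deletes. → [kinutogezub].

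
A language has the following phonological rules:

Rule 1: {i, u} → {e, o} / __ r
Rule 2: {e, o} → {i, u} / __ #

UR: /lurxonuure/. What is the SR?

Rule 1 (pre-rhotic lowering): /u/ is a high vowel immediately before /r/, so it lowers to [o]. /u/ is a high vowel immediately before /r/, so it lowers to [o]. /lurxonuure/ → lorxonuore.
Rule 2 (final vowel raising): /e/ is a mid vowel in word-final position, so it raises to [i]. /lorxonuore/ → lorxonuori.

lorxonuori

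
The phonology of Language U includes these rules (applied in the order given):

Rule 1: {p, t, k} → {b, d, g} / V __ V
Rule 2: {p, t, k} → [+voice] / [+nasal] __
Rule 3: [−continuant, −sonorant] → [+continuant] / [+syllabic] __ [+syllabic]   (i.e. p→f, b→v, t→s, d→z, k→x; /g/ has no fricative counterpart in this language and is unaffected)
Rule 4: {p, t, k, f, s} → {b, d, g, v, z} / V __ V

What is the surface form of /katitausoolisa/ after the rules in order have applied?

kazizauzooliza

Rule 1 (intervocalic voicing): /t/ is a voiceless stop between vowels /a/ and /i/, so it voices to [d]. /t/ is a voiceless stop between vowels /i/ and /a/, so it voices to [d]. /katitausoolisa/ → kadidausoolisa.
Rule 2 (post-nasal voicing): no segment meets the environment; /kadidausoolisa/ is unchanged.
Rule 3 (intervocalic spirantization): /d/ is a stop between vowels /a/ and /i/, so it spirantizes to the fricative [z]. /d/ is a stop between vowels /i/ and /a/, so it spirantizes to the fricative [z]. /kadidausoolisa/ → kazizausoolisa.
Rule 4 (intervocalic voicing): /s/ is a voiceless obstruent between vowels /u/ and /o/, so it voices to [z]. /s/ is a voiceless obstruent between vowels /i/ and /a/, so it voices to [z]. /kazizausoolisa/ → kazizauzooliza.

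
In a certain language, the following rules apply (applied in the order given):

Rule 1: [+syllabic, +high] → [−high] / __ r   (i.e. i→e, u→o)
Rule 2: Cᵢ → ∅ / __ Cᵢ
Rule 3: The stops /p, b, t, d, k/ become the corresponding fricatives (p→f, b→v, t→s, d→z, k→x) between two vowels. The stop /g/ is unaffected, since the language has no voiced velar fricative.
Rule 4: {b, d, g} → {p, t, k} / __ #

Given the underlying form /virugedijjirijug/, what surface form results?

Rule 1 (pre-rhotic lowering): /i/ is a high vowel immediately before /r/, so it lowers to [e]. /i/ is a high vowel immediately before /r/, so it lowers to [e]. /virugedijjirijug/ → verugedijjerijug.
Rule 2 (degemination): /jj/ is a geminate; the first /j/ deletes. /verugedijjerijug/ → verugedijerijug.
Rule 3 (intervocalic spirantization): /d/ is a stop between vowels /e/ and /i/, so it spirantizes to the fricative [z]. /verugedijerijug/ → verugezijerijug.
Rule 4 (final devoicing): /g/ is a voiced stop in word-final position, so it devoices to [k]. /verugezijerijug/ → verugezijerijuk.

verugezijerijuk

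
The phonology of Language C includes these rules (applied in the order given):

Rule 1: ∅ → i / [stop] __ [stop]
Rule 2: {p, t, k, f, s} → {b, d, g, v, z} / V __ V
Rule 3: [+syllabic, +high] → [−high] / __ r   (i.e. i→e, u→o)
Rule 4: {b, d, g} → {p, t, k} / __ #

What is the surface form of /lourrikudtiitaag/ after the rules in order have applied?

loorrigudidiidaak

Rule 1 (stop-cluster i-epenthesis): /d/ and /t/ form a stop–stop cluster, so [i] is inserted between them. /lourrikudtiitaag/ → lourrikuditiitaag.
Rule 2 (intervocalic voicing): /k/ is a voiceless obstruent between vowels /i/ and /u/, so it voices to [g]. /t/ is a voiceless obstruent between vowels /i/ and /i/, so it voices to [d]. /t/ is a voiceless obstruent between vowels /i/ and /a/, so it voices to [d]. /lourrikuditiitaag/ → lourrigudidiidaag.
Rule 3 (pre-rhotic lowering): /u/ is a high vowel immediately before /r/, so it lowers to [o]. /lourrigudidiidaag/ → loorrigudidiidaag.
Rule 4 (final devoicing): /g/ is a voiced stop in word-final position, so it devoices to [k]. /loorrigudidiidaag/ → loorrigudidiidaak.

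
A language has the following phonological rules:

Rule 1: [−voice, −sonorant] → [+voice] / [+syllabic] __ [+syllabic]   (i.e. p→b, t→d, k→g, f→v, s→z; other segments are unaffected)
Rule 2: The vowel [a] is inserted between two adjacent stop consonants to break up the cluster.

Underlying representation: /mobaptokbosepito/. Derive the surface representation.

Rule 1 (intervocalic voicing): /s/ is a voiceless obstruent between vowels /o/ and /e/, so it voices to [z]. /p/ is a voiceless obstruent between vowels /e/ and /i/, so it voices to [b]. /t/ is a voiceless obstruent between vowels /i/ and /o/, so it voices to [d]. /mobaptokbosepito/ → mobaptokbozebido.
Rule 2 (stop-cluster a-epenthesis): /p/ and /t/ form a stop–stop cluster, so [a] is inserted between them. /k/ and /b/ form a stop–stop cluster, so [a] is inserted between them. /mobaptokbozebido/ → mobapatokabozebido.

mobapatokabozebido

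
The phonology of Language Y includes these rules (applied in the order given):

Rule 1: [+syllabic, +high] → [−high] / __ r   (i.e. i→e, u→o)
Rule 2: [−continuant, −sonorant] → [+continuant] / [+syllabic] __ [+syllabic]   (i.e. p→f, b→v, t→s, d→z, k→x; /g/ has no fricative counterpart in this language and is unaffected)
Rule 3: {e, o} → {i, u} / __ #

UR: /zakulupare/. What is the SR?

Rule 1 (pre-rhotic lowering): no segment meets the environment; /zakulupare/ is unchanged.
Rule 2 (intervocalic spirantization): /k/ is a stop between vowels /a/ and /u/, so it spirantizes to the fricative [x]. /p/ is a stop between vowels /u/ and /a/, so it spirantizes to the fricative [f]. /zakulupare/ → zaxulufare.
Rule 3 (final vowel raising): /e/ is a mid vowel in word-final position, so it raises to [i]. /zaxulufare/ → zaxulufari.

zaxulufari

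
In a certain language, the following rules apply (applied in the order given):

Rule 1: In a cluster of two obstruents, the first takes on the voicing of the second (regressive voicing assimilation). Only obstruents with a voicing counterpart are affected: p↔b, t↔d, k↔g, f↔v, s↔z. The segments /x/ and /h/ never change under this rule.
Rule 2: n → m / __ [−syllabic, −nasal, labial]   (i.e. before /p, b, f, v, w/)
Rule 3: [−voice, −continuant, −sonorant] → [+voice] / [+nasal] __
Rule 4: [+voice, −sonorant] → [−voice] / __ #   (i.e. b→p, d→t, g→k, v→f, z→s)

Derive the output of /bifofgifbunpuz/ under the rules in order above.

bifovgivbumbus

Rule 1 (regressive voicing assimilation): /f/ precedes the voiced obstruent /g/, so it voices to [v] by assimilation. /f/ precedes the voiced obstruent /b/, so it voices to [v] by assimilation. /bifofgifbunpuz/ → bifovgivbunpuz.
Rule 2 (nasal place assimilation): /n/ precedes the labial consonant /p/, so it assimilates in place to [m]. /bifovgivbunpuz/ → bifovgivbumpuz.
Rule 3 (post-nasal voicing): /p/ is a voiceless stop immediately after the nasal /m/, so it voices to [b]. /bifovgivbumpuz/ → bifovgivbumbuz.
Rule 4 (final devoicing): /z/ is a voiced obstruent in word-final position, so it devoices to [s]. /bifovgivbumbuz/ → bifovgivbumbus.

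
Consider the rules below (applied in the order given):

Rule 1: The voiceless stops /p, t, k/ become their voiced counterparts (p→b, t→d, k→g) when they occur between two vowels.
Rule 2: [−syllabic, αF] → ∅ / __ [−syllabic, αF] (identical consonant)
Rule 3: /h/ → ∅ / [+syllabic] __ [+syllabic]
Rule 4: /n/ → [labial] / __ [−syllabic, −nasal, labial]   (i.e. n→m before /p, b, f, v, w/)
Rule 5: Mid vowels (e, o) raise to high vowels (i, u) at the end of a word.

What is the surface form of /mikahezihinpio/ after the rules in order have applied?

migaeziimpiu

Rule 1 (intervocalic voicing): /k/ is a voiceless stop between vowels /i/ and /a/, so it voices to [g]. /mikahezihinpio/ → migahezihinpio.
Rule 2 (degemination): no segment meets the environment; /migahezihinpio/ is unchanged.
Rule 3 (intervocalic h-deletion): /h/ occurs between vowels /a/ and /e/, so it deletes. /h/ occurs between vowels /i/ and /i/, so it deletes. /migahezihinpio/ → migaeziinpio.
Rule 4 (nasal place assimilation): /n/ precedes the labial consonant /p/, so it assimilates in place to [m]. /migaeziinpio/ → migaeziimpio.
Rule 5 (final vowel raising): /o/ is a mid vowel in word-final position, so it raises to [u]. /migaeziimpio/ → migaeziimpiu.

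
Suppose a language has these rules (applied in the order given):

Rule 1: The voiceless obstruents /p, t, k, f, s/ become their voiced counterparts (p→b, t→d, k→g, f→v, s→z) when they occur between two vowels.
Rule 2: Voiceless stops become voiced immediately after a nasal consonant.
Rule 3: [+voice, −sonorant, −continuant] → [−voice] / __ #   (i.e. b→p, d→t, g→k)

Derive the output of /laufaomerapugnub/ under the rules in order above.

Rule 1 (intervocalic voicing): /f/ is a voiceless obstruent between vowels /u/ and /a/, so it voices to [v]. /p/ is a voiceless obstruent between vowels /a/ and /u/, so it voices to [b]. /laufaomerapugnub/ → lauvaomerabugnub.
Rule 2 (post-nasal voicing): no segment meets the environment; /lauvaomerabugnub/ is unchanged.
Rule 3 (final devoicing): /b/ is a voiced stop in word-final position, so it devoices to [p]. /lauvaomerabugnub/ → lauvaomerabugnup.

lauvaomerabugnup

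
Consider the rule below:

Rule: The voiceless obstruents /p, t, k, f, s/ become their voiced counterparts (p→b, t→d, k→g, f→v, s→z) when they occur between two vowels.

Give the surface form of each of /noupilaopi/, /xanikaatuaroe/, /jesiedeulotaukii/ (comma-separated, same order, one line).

noubilaobi, xanigaaduaroe, jeziedeulodaugii

/noupilaopi/: /p/ is a voiceless obstruent between vowels /u/ and /i/, so it voices to [b]. /p/ is a voiceless obstruent between vowels /o/ and /i/, so it voices to [b]. → [noubilaobi].
/xanikaatuaroe/: /k/ is a voiceless obstruent between vowels /i/ and /a/, so it voices to [g]. /t/ is a voiceless obstruent between vowels /a/ and /u/, so it voices to [d]. → [xanigaaduaroe].
/jesiedeulotaukii/: /s/ is a voiceless obstruent between vowels /e/ and /i/, so it voices to [z]. /t/ is a voiceless obstruent between vowels /o/ and /a/, so it voices to [d]. /k/ is a voiceless obstruent between vowels /u/ and /i/, so it voices to [g]. → [jeziedeulodaugii].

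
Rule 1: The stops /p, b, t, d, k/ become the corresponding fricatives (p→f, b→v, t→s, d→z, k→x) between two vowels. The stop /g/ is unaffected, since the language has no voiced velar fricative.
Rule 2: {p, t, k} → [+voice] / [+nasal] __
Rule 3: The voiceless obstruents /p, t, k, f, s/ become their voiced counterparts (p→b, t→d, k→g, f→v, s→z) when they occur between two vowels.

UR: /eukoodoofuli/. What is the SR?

Rule 1 (intervocalic spirantization): /k/ is a stop between vowels /u/ and /o/, so it spirantizes to the fricative [x]. /d/ is a stop between vowels /o/ and /o/, so it spirantizes to the fricative [z]. /eukoodoofuli/ → euxoozoofuli.
Rule 2 (post-nasal voicing): no segment meets the environment; /euxoozoofuli/ is unchanged.
Rule 3 (intervocalic voicing): /f/ is a voiceless obstruent between vowels /o/ and /u/, so it voices to [v]. /euxoozoofuli/ → euxoozoovuli.

euxoozoovuli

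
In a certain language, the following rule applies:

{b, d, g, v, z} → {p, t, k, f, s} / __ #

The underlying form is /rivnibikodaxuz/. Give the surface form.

rivnibikodaxus

Scanning /rivnibikodaxuz/: /v/ at position 3 is not in the conditioning environment; /b/ at position 6 is not in the conditioning environment; /d/ at position 10 is not in the conditioning environment; /z/ is a voiced obstruent in word-final position, so it devoices to [s].
Result: [rivnibikodaxus].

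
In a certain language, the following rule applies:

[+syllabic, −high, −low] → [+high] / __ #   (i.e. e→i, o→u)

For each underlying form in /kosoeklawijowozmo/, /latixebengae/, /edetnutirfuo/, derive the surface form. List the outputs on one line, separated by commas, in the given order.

/kosoeklawijowozmo/: /o/ is a mid vowel in word-final position, so it raises to [u]. → [kosoeklawijowozmu].
/latixebengae/: /e/ is a mid vowel in word-final position, so it raises to [i]. → [latixebengai].
/edetnutirfuo/: /o/ is a mid vowel in word-final position, so it raises to [u]. → [edetnutirfuu].

kosoeklawijowozmu, latixebengai, edetnutirfuu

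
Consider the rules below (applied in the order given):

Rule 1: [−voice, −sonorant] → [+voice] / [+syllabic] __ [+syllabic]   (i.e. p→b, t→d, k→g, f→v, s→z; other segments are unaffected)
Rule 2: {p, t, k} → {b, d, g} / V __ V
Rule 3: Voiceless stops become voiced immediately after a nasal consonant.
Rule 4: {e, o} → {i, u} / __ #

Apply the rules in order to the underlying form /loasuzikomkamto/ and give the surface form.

loazuzigomgamdu

Rule 1 (intervocalic voicing): /s/ is a voiceless obstruent between vowels /a/ and /u/, so it voices to [z]. /k/ is a voiceless obstruent between vowels /i/ and /o/, so it voices to [g]. /loasuzikomkamto/ → loazuzigomkamto.
Rule 2 (intervocalic voicing): no segment meets the environment; /loazuzigomkamto/ is unchanged.
Rule 3 (post-nasal voicing): /k/ is a voiceless stop immediately after the nasal /m/, so it voices to [g]. /t/ is a voiceless stop immediately after the nasal /m/, so it voices to [d]. /loazuzigomkamto/ → loazuzigomgamdo.
Rule 4 (final vowel raising): /o/ is a mid vowel in word-final position, so it raises to [u]. /loazuzigomgamdo/ → loazuzigomgamdu.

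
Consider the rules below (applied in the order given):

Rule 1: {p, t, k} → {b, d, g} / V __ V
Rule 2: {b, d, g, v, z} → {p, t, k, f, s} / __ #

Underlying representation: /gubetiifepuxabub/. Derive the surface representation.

gubediifebuxabup

Rule 1 (intervocalic voicing): /t/ is a voiceless stop between vowels /e/ and /i/, so it voices to [d]. /p/ is a voiceless stop between vowels /e/ and /u/, so it voices to [b]. /gubetiifepuxabub/ → gubediifebuxabub.
Rule 2 (final devoicing): /b/ is a voiced obstruent in word-final position, so it devoices to [p]. /gubediifebuxabub/ → gubediifebuxabup.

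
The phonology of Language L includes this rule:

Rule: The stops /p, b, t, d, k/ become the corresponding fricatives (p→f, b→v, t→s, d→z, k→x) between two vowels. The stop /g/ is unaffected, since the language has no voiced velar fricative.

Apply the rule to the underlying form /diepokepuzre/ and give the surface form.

diefoxefuzre

Scanning /diepokepuzre/: /d/ at position 1 is not in the conditioning environment; /p/ is a stop between vowels /e/ and /o/, so it spirantizes to the fricative [f]; /k/ is a stop between vowels /o/ and /e/, so it spirantizes to the fricative [x]; /p/ is a stop between vowels /e/ and /u/, so it spirantizes to the fricative [f].
Result: [diefoxefuzre].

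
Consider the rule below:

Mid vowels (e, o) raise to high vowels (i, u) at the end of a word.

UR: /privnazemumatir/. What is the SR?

privnazemumatir

No segment of /privnazemumatir/ meets the structural description of the rule, so the form surfaces unchanged.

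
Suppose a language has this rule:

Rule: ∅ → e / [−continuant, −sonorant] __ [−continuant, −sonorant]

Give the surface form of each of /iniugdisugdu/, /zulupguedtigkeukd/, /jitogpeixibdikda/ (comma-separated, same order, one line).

iniugedisugedu, zulupeguedetigekeuked, jitogepeixibedikeda

/iniugdisugdu/: /g/ and /d/ form a stop–stop cluster, so [e] is inserted between them. /g/ and /d/ form a stop–stop cluster, so [e] is inserted between them. → [iniugedisugedu].
/zulupguedtigkeukd/: /p/ and /g/ form a stop–stop cluster, so [e] is inserted between them. /d/ and /t/ form a stop–stop cluster, so [e] is inserted between them. /g/ and /k/ form a stop–stop cluster, so [e] is inserted between them. /k/ and /d/ form a stop–stop cluster, so [e] is inserted between them. → [zulupeguedetigekeuked].
/jitogpeixibdikda/: /g/ and /p/ form a stop–stop cluster, so [e] is inserted between them. /b/ and /d/ form a stop–stop cluster, so [e] is inserted between them. /k/ and /d/ form a stop–stop cluster, so [e] is inserted between them. → [jitogepeixibedikeda].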